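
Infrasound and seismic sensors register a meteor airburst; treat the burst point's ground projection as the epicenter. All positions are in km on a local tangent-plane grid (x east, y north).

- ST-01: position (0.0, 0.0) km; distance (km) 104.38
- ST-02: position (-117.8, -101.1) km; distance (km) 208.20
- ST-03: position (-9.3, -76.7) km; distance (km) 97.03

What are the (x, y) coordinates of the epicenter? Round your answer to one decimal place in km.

Circle about each station: x² + y² = 104.38²; (x + 117.8)² + (y + 101.1)² = 208.20²; (x + 9.3)² + (y + 76.7)² = 97.03².
Subtracting pairs of circle equations eliminates x²+y² and gives linear equations (the radical axes):
-235.6 x − 202.2 y = -8354.01
-18.6 x − 153.4 y = 7449.74
Solving the 2×2 system: x ≈ 86.1, y ≈ -59.0 km.

x ≈ 86.1 km, y ≈ -59.0 km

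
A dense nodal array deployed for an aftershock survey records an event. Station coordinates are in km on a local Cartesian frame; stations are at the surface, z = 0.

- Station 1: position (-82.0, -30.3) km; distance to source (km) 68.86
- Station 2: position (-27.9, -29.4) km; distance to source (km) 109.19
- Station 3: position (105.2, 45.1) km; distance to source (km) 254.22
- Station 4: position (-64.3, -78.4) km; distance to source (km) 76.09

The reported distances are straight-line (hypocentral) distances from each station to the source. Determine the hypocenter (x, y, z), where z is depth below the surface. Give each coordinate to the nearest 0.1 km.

(-120.8, -61.0, 47.9)

Each station gives a sphere (x−x_i)² + (y−y_i)² + z² = d_i² (stations at z=0).
Subtracting the Station 1 sphere from Station 2 and Station 3: z² cancels, leaving linear equations in x and y:
108.2 x + 1.8 y = -13180.08
374.4 x + 150.8 y = -54427.15
Solving: x ≈ -120.797, y ≈ -61.013 km (keep extra digits for the depth step; rounded: -120.8, -61.0).
Then from the Station 1 sphere: z² = 68.86² − (x + 82.0)² − (y + 30.3)² with x = -120.797, y = -61.013, so z ≈ 47.887 ≈ 47.9 km.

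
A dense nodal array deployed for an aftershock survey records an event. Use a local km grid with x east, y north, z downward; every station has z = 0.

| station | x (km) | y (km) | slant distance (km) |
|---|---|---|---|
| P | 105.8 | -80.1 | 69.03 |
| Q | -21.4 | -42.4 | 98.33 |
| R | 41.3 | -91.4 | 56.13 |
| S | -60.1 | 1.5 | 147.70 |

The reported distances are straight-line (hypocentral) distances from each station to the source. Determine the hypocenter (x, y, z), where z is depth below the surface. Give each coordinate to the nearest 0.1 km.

x ≈ 58.5 km, y ≈ -71.3 km, depth ≈ 49.5 km

Each station gives a sphere (x−x_i)² + (y−y_i)² + z² = d_i² (stations at z=0).
Subtracting the P sphere from Q and R: z² cancels, leaving linear equations in x and y:
-254.4 x + 75.4 y = -20257.58
-129.0 x − 22.6 y = -5935.44
Solving: x ≈ 58.500, y ≈ -71.288 km (keep extra digits for the depth step; rounded: 58.5, -71.3).
Then from the P sphere: z² = 69.03² − (x − 105.8)² − (y + 80.1)² with x = 58.500, y = -71.288, so z ≈ 49.499 ≈ 49.5 km.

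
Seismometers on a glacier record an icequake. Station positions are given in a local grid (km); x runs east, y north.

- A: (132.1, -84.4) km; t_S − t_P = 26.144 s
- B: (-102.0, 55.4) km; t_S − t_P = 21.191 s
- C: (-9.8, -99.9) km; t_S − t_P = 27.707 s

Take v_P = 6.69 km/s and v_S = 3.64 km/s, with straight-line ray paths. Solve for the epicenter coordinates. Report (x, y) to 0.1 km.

(57.9, 110.7)

Distance from S−P lag: d = Δt · v_P v_S / (v_P − v_S) = Δt · (6.69·3.64)/(6.69−3.64) ≈ 7.9841·Δt.
So d_A = 208.74, d_B = 169.19, d_C = 221.22 km.
Circle about each station: (x − 132.1)² + (y + 84.4)² = 208.74²; (x + 102.0)² + (y − 55.4)² = 169.19²; (x + 9.8)² + (y + 99.9)² = 221.22².
Subtracting pairs of circle equations eliminates x²+y² and gives linear equations (the radical axes):
-468.2 x + 279.6 y = 3846.52
-283.8 x − 31.0 y = -19863.62
Solving the 2×2 system: x ≈ 57.9, y ≈ 110.7 km.
Check against A (with the unrounded x, y): √((x − 132.1)²+(y + 84.4)²) = 208.74 ≈ 208.74 km. ✓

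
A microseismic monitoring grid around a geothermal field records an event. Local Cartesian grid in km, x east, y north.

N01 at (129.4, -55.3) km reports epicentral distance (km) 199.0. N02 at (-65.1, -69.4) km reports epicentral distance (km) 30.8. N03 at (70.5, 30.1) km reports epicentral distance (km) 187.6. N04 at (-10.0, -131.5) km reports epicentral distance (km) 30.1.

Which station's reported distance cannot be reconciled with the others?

Solve using three stations at a time. Using N01, N02, N03 (subtract circle equations pairwise → linear system) gives (x, y) ≈ (-64.5, -100.2).
Distances from that point to each station vs reported:
  N01: calculated 199.0 vs reported 199.0 → residual 0.0 km
  N02: calculated 30.8 vs reported 30.8 → residual 0.0 km
  N03: calculated 187.6 vs reported 187.6 → residual 0.0 km
  N04: calculated 62.8 vs reported 30.1 → residual 32.7 km
N01, N02, N03 are mutually consistent (residuals ≈ 0); N04 is off by 32.7 km.

N04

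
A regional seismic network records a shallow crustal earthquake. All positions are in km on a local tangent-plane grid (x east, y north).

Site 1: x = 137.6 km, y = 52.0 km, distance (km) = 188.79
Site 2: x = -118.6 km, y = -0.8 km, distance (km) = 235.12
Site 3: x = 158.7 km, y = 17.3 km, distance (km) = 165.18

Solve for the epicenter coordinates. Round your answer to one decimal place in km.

Circle about each station: (x − 137.6)² + (y − 52.0)² = 188.79²; (x + 118.6)² + (y + 0.8)² = 235.12²; (x − 158.7)² + (y − 17.3)² = 165.18².
Subtracting the Site 1 equation from the Site 2 and Site 3 equations removes the quadratic terms:
-512.4 x − 105.6 y = -27210.91
42.2 x − 69.4 y = 12204.45
Solving the 2×2 system: x ≈ 79.4, y ≈ -127.6 km.

(79.4, -127.6)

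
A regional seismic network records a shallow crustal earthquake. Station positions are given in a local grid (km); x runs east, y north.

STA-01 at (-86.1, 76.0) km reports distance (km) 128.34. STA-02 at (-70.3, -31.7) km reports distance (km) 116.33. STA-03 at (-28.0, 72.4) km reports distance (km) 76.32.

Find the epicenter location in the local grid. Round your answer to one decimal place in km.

Circle about each station: (x + 86.1)² + (y − 76.0)² = 128.34²; (x + 70.3)² + (y + 31.7)² = 116.33²; (x + 28.0)² + (y − 72.4)² = 76.32².
Subtracting pairs of circle equations eliminates x²+y² and gives linear equations (the radical axes):
31.6 x − 215.4 y = -4303.74
116.2 x − 7.2 y = 3482.96
Solving the 2×2 system: x ≈ 31.5, y ≈ 24.6 km.

31.5 km east, 24.6 km north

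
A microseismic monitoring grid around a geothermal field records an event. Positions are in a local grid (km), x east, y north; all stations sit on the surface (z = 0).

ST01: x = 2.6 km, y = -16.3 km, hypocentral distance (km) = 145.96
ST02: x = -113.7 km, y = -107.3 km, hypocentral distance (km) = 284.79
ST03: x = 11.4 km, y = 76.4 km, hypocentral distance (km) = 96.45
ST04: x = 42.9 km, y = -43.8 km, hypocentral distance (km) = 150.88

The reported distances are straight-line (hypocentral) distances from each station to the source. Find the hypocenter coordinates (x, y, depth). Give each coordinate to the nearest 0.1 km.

(84.8, 87.4, 61.6)

Each station gives a sphere (x−x_i)² + (y−y_i)² + z² = d_i² (stations at z=0).
Subtracting the ST01 sphere from ST02 and ST03: z² cancels, leaving linear equations in x and y:
-232.6 x − 182.0 y = -35632.49
17.6 x + 185.4 y = 17696.19
Solving: x ≈ 84.807, y ≈ 87.398 km (keep extra digits for the depth step; rounded: 84.8, 87.4).
Then from the ST01 sphere: z² = 145.96² − (x − 2.6)² − (y + 16.3)² with x = 84.807, y = 87.398, so z ≈ 61.588 ≈ 61.6 km.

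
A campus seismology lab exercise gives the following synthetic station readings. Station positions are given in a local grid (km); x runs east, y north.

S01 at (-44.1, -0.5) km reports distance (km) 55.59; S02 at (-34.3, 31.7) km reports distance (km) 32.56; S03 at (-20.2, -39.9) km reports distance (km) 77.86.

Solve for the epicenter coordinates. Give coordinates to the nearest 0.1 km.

x ≈ -2.0 km, y ≈ 35.8 km

Circle about each station: (x + 44.1)² + (y + 0.5)² = 55.59²; (x + 34.3)² + (y − 31.7)² = 32.56²; (x + 20.2)² + (y + 39.9)² = 77.86².
Subtracting pairs of circle equations eliminates x²+y² and gives linear equations (the radical axes):
19.6 x + 64.4 y = 2266.41
47.8 x − 78.8 y = -2916.94
Solving the 2×2 system: x ≈ -2.0, y ≈ 35.8 km.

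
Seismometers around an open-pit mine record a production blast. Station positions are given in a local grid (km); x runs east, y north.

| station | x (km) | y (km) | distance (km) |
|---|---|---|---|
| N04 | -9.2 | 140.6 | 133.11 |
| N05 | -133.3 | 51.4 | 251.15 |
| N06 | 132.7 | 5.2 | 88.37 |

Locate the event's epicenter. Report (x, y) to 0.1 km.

Circle about each station: (x + 9.2)² + (y − 140.6)² = 133.11²; (x + 133.3)² + (y − 51.4)² = 251.15²; (x − 132.7)² + (y − 5.2)² = 88.37².
Subtracting pairs of circle equations eliminates x²+y² and gives linear equations (the radical axes):
-248.2 x − 178.4 y = -44800.20
283.8 x − 270.8 y = 7692.35
Solving the 2×2 system: x ≈ 114.6, y ≈ 91.7 km.

(114.6, 91.7)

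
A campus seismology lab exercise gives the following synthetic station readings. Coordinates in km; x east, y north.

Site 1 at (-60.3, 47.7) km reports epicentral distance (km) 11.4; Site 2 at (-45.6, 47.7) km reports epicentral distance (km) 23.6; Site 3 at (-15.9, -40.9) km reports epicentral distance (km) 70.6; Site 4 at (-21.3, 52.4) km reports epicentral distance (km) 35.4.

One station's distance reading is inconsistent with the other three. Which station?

Site 1

Solve using three stations at a time. Using Site 2, Site 3, Site 4 (subtract circle equations pairwise → linear system) gives (x, y) ≈ (-42.8, 24.3).
Distances from that point to each station vs reported:
  Site 1: calculated 29.2 vs reported 11.4 → residual 17.8 km
  Site 2: calculated 23.5 vs reported 23.6 → residual 0.1 km
  Site 3: calculated 70.6 vs reported 70.6 → residual 0.0 km
  Site 4: calculated 35.3 vs reported 35.4 → residual 0.1 km
Site 2, Site 3, Site 4 are mutually consistent (residuals ≈ 0); Site 1 is off by 17.8 km.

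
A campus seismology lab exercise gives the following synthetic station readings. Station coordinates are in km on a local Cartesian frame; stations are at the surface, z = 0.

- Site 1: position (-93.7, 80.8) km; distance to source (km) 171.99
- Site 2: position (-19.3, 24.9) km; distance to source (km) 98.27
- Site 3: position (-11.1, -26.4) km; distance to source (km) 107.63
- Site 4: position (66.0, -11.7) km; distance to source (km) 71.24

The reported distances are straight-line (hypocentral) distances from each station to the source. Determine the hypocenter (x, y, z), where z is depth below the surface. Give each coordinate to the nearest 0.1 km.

Each station gives a sphere (x−x_i)² + (y−y_i)² + z² = d_i² (stations at z=0).
Subtracting the Site 1 sphere from Site 2 and Site 3: z² cancels, leaving linear equations in x and y:
148.8 x − 111.8 y = 5607.74
165.2 x − 214.4 y = 3508.18
Solving: x ≈ 60.304, y ≈ 30.103 km (keep extra digits for the depth step; rounded: 60.3, 30.1).
Then from the Site 1 sphere: z² = 171.99² − (x + 93.7)² − (y − 80.8)² with x = 60.304, y = 30.103, so z ≈ 57.386 ≈ 57.4 km.

x ≈ 60.3 km, y ≈ 30.1 km, depth ≈ 57.4 km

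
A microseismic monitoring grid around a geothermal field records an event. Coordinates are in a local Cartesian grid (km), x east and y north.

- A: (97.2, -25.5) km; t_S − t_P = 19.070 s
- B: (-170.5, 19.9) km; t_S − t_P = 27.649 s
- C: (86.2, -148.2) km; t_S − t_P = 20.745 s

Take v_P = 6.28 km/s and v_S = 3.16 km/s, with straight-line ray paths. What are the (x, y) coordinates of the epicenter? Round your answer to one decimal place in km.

Distance from S−P lag: d = Δt · v_P v_S / (v_P − v_S) = Δt · (6.28·3.16)/(6.28−3.16) ≈ 6.3605·Δt.
So d_A = 121.29, d_B = 175.86, d_C = 131.95 km.
Circle about each station: (x − 97.2)² + (y + 25.5)² = 121.29²; (x + 170.5)² + (y − 19.9)² = 175.86²; (x − 86.2)² + (y + 148.2)² = 131.95².
Subtracting pairs of circle equations eliminates x²+y² and gives linear equations (the radical axes):
-535.4 x + 90.8 y = 3152.69
-22.0 x − 245.4 y = 16596.05
Solving the 2×2 system: x ≈ -17.1, y ≈ -66.1 km.

(-17.1, -66.1)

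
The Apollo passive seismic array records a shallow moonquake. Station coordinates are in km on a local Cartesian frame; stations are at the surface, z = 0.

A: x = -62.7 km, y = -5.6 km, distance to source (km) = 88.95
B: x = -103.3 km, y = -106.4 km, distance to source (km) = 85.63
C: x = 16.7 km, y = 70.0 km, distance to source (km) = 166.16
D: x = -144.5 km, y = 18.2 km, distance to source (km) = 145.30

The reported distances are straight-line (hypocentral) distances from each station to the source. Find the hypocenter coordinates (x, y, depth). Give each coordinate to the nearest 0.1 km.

Each station gives a sphere (x−x_i)² + (y−y_i)² + z² = d_i² (stations at z=0).
Subtracting the A sphere from B and C: z² cancels, leaving linear equations in x and y:
-81.2 x − 201.6 y = 18608.81
158.8 x + 151.2 y = -18480.80
Solving: x ≈ -46.212, y ≈ -73.692 km (keep extra digits for the depth step; rounded: -46.2, -73.7).
Then from the A sphere: z² = 88.95² − (x + 62.7)² − (y + 5.6)² with x = -46.212, y = -73.692, so z ≈ 54.806 ≈ 54.8 km.
Check against D (with the unrounded solution): distance 145.29 ≈ 145.30 km. ✓

(-46.2, -73.7, 54.8)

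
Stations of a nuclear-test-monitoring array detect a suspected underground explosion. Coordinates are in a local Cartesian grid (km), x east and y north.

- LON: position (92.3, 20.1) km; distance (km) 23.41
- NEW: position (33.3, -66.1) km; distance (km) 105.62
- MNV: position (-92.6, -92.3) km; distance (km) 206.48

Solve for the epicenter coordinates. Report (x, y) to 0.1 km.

(72.2, 32.1)

Circle about each station: (x − 92.3)² + (y − 20.1)² = 23.41²; (x − 33.3)² + (y + 66.1)² = 105.62²; (x + 92.6)² + (y + 92.3)² = 206.48².
Subtracting pairs of circle equations eliminates x²+y² and gives linear equations (the radical axes):
-118.0 x − 172.4 y = -14052.76
-369.8 x − 224.8 y = -33915.21
Solving the 2×2 system: x ≈ 72.2, y ≈ 32.1 km.
Check against LON (with the unrounded x, y): √((x − 92.3)²+(y − 20.1)²) = 23.40 ≈ 23.41 km. ✓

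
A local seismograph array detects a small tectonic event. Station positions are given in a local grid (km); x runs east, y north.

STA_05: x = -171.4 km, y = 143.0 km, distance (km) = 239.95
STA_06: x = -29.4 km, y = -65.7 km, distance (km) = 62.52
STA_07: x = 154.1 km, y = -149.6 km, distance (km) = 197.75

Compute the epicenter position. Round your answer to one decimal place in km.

Circle about each station: (x + 171.4)² + (y − 143.0)² = 239.95²; (x + 29.4)² + (y + 65.7)² = 62.52²; (x − 154.1)² + (y + 149.6)² = 197.75².
Subtracting pairs of circle equations eliminates x²+y² and gives linear equations (the radical axes):
284.0 x − 417.4 y = 9021.14
651.0 x − 585.2 y = 14770.95
Solving the 2×2 system: x ≈ 8.4, y ≈ -15.9 km.

(8.4, -15.9)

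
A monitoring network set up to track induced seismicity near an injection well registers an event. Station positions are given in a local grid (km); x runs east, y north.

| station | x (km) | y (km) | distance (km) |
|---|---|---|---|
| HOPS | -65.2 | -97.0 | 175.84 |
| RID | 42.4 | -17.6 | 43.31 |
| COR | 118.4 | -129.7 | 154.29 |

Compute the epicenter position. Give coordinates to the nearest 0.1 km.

Circle about each station: (x + 65.2)² + (y + 97.0)² = 175.84²; (x − 42.4)² + (y + 17.6)² = 43.31²; (x − 118.4)² + (y + 129.7)² = 154.29².
Subtracting the HOPS equation from the RID and COR equations removes the quadratic terms:
215.2 x + 158.8 y = 17491.43
367.2 x − 65.4 y = 24294.91
Solving the 2×2 system: x ≈ 69.1, y ≈ 16.5 km.
Check against HOPS (with the unrounded x, y): √((x + 65.2)²+(y + 97.0)²) = 175.84 ≈ 175.84 km. ✓

x ≈ 69.1 km, y ≈ 16.5 km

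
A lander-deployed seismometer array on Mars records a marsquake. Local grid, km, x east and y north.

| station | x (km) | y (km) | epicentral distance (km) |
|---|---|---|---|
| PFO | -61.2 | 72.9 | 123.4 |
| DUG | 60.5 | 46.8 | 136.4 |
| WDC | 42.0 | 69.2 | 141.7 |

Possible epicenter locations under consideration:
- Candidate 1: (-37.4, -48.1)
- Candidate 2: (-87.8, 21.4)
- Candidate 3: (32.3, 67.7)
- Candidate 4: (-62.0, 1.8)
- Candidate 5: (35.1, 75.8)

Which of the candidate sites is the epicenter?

For each candidate, compare |candidate − station| to the reported distance:
Candidate 1: residuals PFO 0.1, DUG 0.1, WDC 0.1 → max 0.1 km
Candidate 2: residuals PFO 65.4, DUG 14.1, WDC 3.4 → max 65.4 km
Candidate 3: residuals PFO 29.8, DUG 101.3, WDC 131.9 → max 131.9 km
Candidate 4: residuals PFO 52.3, DUG 5.9, WDC 17.8 → max 52.3 km
Candidate 5: residuals PFO 27.1, DUG 97.8, WDC 132.2 → max 132.2 km
Only Candidate 1 has all residuals ≈ 0.

Candidate 1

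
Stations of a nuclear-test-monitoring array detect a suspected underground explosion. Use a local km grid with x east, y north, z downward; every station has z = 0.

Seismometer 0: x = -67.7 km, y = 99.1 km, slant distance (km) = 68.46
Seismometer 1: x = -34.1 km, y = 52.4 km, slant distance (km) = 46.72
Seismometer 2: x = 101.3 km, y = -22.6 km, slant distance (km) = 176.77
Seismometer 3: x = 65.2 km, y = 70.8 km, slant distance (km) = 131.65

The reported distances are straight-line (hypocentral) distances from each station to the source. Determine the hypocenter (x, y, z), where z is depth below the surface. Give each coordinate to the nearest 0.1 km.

(-57.5, 44.2, 39.6)

Each station gives a sphere (x−x_i)² + (y−y_i)² + z² = d_i² (stations at z=0).
Subtracting the Seismometer 0 sphere from Seismometer 1 and Seismometer 2: z² cancels, leaving linear equations in x and y:
67.2 x − 93.4 y = -7991.52
338.0 x − 243.4 y = -30192.51
Solving: x ≈ -57.507, y ≈ 44.186 km (keep extra digits for the depth step; rounded: -57.5, 44.2).
Then from the Seismometer 0 sphere: z² = 68.46² − (x + 67.7)² − (y − 99.1)² with x = -57.507, y = 44.186, so z ≈ 39.589 ≈ 39.6 km.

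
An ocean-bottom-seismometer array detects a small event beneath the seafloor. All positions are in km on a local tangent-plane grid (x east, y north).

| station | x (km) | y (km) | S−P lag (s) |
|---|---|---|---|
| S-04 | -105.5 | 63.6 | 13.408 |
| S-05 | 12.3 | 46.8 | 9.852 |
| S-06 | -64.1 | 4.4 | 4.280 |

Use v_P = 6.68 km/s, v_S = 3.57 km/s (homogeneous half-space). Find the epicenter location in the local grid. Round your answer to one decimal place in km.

(-35.5, -11.7)

Distance from S−P lag: d = Δt · v_P v_S / (v_P − v_S) = Δt · (6.68·3.57)/(6.68−3.57) ≈ 7.6680·Δt.
So d_S-04 = 102.81, d_S-05 = 75.55, d_S-06 = 32.82 km.
Circle about each station: (x + 105.5)² + (y − 63.6)² = 102.81²; (x − 12.3)² + (y − 46.8)² = 75.55²; (x + 64.1)² + (y − 4.4)² = 32.82².
Subtracting the S-04 equation from the S-05 and S-06 equations removes the quadratic terms:
235.6 x − 33.6 y = -7971.59
82.8 x − 118.4 y = -1554.30
Solving the 2×2 system: x ≈ -35.5, y ≈ -11.7 km.
Check against S-04 (with the unrounded x, y): √((x + 105.5)²+(y − 63.6)²) = 102.81 ≈ 102.81 km. ✓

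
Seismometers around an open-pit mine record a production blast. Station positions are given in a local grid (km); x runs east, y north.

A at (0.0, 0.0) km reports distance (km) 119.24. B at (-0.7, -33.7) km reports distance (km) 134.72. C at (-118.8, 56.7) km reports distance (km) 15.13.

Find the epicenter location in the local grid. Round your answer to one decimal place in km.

x ≈ -110.9 km, y ≈ 43.8 km

Circle about each station: x² + y² = 119.24²; (x + 0.7)² + (y + 33.7)² = 134.72²; (x + 118.8)² + (y − 56.7)² = 15.13².
Subtracting the A equation from the B and C equations removes the quadratic terms:
-1.4 x − 67.4 y = -2795.12
-237.6 x + 113.4 y = 31317.59
Solving the 2×2 system: x ≈ -110.9, y ≈ 43.8 km.
Check against A (with the unrounded x, y): √(x²+y²) = 119.24 ≈ 119.24 km. ✓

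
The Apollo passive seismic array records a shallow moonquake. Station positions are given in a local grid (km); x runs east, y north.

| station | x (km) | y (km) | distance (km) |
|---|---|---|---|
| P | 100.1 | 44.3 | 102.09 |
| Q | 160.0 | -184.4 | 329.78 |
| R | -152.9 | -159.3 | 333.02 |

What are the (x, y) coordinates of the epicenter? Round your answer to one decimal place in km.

Circle about each station: (x − 100.1)² + (y − 44.3)² = 102.09²; (x − 160.0)² + (y + 184.4)² = 329.78²; (x + 152.9)² + (y + 159.3)² = 333.02².
Subtracting pairs of circle equations eliminates x²+y² and gives linear equations (the radical axes):
119.8 x − 457.4 y = -50711.62
-506.0 x − 407.2 y = -63707.55
Solving the 2×2 system: x ≈ 30.3, y ≈ 118.8 km.

x ≈ 30.3 km, y ≈ 118.8 km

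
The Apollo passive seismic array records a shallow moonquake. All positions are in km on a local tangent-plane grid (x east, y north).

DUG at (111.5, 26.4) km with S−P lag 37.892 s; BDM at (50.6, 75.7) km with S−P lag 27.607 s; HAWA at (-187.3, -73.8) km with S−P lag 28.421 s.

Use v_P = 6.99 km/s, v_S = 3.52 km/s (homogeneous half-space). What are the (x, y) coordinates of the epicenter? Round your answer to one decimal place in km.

(-139.6, 122.0)

Distance from S−P lag: d = Δt · v_P v_S / (v_P − v_S) = Δt · (6.99·3.52)/(6.99−3.52) ≈ 7.0907·Δt.
So d_DUG = 268.68, d_BDM = 195.75, d_HAWA = 201.53 km.
Circle about each station: (x − 111.5)² + (y − 26.4)² = 268.68²; (x − 50.6)² + (y − 75.7)² = 195.75²; (x + 187.3)² + (y + 73.8)² = 201.53².
Subtracting pairs of circle equations eliminates x²+y² and gives linear equations (the radical axes):
-121.8 x + 98.6 y = 29032.52
-597.6 x − 200.4 y = 58973.12
Solving the 2×2 system: x ≈ -139.6, y ≈ 122.0 km.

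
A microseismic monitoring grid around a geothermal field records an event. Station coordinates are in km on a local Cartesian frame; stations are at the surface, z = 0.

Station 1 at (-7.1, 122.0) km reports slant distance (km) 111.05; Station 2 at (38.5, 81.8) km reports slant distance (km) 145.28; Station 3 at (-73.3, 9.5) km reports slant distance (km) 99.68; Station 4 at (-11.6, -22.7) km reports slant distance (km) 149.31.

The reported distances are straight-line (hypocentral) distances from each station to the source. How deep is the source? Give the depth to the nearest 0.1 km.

Each station gives a sphere (x−x_i)² + (y−y_i)² + z² = d_i² (stations at z=0).
Subtracting the Station 1 sphere from Station 2 and Station 3: z² cancels, leaving linear equations in x and y:
91.2 x − 80.4 y = -15535.10
-132.4 x − 225.0 y = -7075.27
Solving: x ≈ -93.905, y ≈ 86.704 km (keep extra digits for the depth step; rounded: -93.9, 86.7).
Then from the Station 1 sphere: z² = 111.05² − (x + 7.1)² − (y − 122.0)² with x = -93.905, y = 86.704, so z ≈ 59.592 ≈ 59.6 km.
Check against Station 4 (with the unrounded solution): distance 149.31 ≈ 149.31 km. ✓

z ≈ 59.6 km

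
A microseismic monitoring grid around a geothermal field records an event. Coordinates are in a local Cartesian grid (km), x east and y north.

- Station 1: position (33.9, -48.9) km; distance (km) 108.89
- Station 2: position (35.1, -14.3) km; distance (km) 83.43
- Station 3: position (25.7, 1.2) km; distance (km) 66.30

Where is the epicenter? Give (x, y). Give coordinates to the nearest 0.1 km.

(-27.1, 41.3)

Circle about each station: (x − 33.9)² + (y + 48.9)² = 108.89²; (x − 35.1)² + (y + 14.3)² = 83.43²; (x − 25.7)² + (y − 1.2)² = 66.30².
Subtracting pairs of circle equations eliminates x²+y² and gives linear equations (the radical axes):
2.4 x + 69.2 y = 2792.55
-16.4 x + 100.2 y = 4582.85
Solving the 2×2 system: x ≈ -27.1, y ≈ 41.3 km.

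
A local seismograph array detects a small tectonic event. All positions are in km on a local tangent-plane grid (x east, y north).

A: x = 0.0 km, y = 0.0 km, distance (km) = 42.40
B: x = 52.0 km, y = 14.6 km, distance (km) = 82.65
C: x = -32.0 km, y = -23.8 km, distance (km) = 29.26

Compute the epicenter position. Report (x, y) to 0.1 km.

Circle about each station: x² + y² = 42.40²; (x − 52.0)² + (y − 14.6)² = 82.65²; (x + 32.0)² + (y + 23.8)² = 29.26².
Subtracting pairs of circle equations eliminates x²+y² and gives linear equations (the radical axes):
104.0 x + 29.2 y = -2116.10
-64.0 x − 47.6 y = 2532.05
Solving the 2×2 system: x ≈ -8.7, y ≈ -41.5 km.

(-8.7, -41.5)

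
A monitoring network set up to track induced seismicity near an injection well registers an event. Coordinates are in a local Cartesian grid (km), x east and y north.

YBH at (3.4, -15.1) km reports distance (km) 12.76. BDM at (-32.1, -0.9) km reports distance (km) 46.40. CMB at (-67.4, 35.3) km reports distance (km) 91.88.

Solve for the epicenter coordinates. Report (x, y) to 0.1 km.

x ≈ 13.8 km, y ≈ -7.7 km

Circle about each station: (x − 3.4)² + (y + 15.1)² = 12.76²; (x + 32.1)² + (y + 0.9)² = 46.40²; (x + 67.4)² + (y − 35.3)² = 91.88².
Subtracting the YBH equation from the BDM and CMB equations removes the quadratic terms:
-71.0 x + 28.4 y = -1198.49
-141.6 x + 100.8 y = -2729.84
Solving the 2×2 system: x ≈ 13.8, y ≈ -7.7 km.
Check against YBH (with the unrounded x, y): √((x − 3.4)²+(y + 15.1)²) = 12.77 ≈ 12.76 km. ✓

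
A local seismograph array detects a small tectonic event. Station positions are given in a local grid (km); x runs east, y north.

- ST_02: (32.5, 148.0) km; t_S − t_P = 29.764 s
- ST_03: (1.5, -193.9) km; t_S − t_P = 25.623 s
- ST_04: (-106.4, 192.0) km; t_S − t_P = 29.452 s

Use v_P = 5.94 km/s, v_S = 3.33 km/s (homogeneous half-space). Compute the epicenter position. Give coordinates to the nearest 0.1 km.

Distance from S−P lag: d = Δt · v_P v_S / (v_P − v_S) = Δt · (5.94·3.33)/(5.94−3.33) ≈ 7.5786·Δt.
So d_ST_02 = 225.57, d_ST_03 = 194.19, d_ST_04 = 223.21 km.
Circle about each station: (x − 32.5)² + (y − 148.0)² = 225.57²; (x − 1.5)² + (y + 193.9)² = 194.19²; (x + 106.4)² + (y − 192.0)² = 223.21².
Subtracting the ST_02 equation from the ST_03 and ST_04 equations removes the quadratic terms:
-62.0 x − 683.8 y = 27811.28
-277.8 x + 88.0 y = 26283.83
Solving the 2×2 system: x ≈ -104.5, y ≈ -31.2 km.
Check against ST_02 (with the unrounded x, y): √((x − 32.5)²+(y − 148.0)²) = 225.57 ≈ 225.57 km. ✓

(-104.5, -31.2)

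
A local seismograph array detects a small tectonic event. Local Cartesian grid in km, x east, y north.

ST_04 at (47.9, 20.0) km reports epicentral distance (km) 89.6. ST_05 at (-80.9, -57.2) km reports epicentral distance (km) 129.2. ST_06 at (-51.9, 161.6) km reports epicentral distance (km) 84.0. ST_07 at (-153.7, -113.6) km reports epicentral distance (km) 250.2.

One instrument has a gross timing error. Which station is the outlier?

Solve using three stations at a time. Using ST_04, ST_06, ST_07 (subtract circle equations pairwise → linear system) gives (x, y) ≈ (-8.1, 89.9).
Distances from that point to each station vs reported:
  ST_04: calculated 89.6 vs reported 89.6 → residual 0.0 km
  ST_05: calculated 164.1 vs reported 129.2 → residual 34.9 km
  ST_06: calculated 84.0 vs reported 84.0 → residual 0.0 km
  ST_07: calculated 250.2 vs reported 250.2 → residual 0.0 km
ST_04, ST_06, ST_07 are mutually consistent (residuals ≈ 0); ST_05 is off by 34.9 km.

ST_05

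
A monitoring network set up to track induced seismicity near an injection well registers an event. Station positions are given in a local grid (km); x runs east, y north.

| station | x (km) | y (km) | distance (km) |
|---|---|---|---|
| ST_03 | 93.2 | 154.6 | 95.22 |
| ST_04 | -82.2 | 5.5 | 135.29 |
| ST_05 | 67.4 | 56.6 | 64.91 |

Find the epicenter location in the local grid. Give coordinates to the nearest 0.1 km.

Circle about each station: (x − 93.2)² + (y − 154.6)² = 95.22²; (x + 82.2)² + (y − 5.5)² = 135.29²; (x − 67.4)² + (y − 56.6)² = 64.91².
Subtracting the ST_03 equation from the ST_04 and ST_05 equations removes the quadratic terms:
-350.8 x − 298.2 y = -35036.85
-51.6 x − 196.0 y = -19987.54
Solving the 2×2 system: x ≈ 17.0, y ≈ 97.5 km.

x ≈ 17.0 km, y ≈ 97.5 km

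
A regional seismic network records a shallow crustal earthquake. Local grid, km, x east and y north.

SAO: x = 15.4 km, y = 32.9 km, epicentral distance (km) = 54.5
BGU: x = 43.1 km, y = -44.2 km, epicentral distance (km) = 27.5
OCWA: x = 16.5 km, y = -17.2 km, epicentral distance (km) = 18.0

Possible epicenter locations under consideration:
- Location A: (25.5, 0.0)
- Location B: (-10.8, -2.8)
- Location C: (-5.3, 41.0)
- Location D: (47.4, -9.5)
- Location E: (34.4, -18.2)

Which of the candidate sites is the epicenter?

For each candidate, compare |candidate − station| to the reported distance:
Location A: residuals SAO 20.1, BGU 20.1, OCWA 1.4 → max 20.1 km
Location B: residuals SAO 10.2, BGU 40.5, OCWA 12.9 → max 40.5 km
Location C: residuals SAO 32.3, BGU 70.5, OCWA 44.1 → max 70.5 km
Location D: residuals SAO 1.4, BGU 7.5, OCWA 13.8 → max 13.8 km
Location E: residuals SAO 0.0, BGU 0.1, OCWA 0.1 → max 0.1 km
Only Location E has all residuals ≈ 0.

Location E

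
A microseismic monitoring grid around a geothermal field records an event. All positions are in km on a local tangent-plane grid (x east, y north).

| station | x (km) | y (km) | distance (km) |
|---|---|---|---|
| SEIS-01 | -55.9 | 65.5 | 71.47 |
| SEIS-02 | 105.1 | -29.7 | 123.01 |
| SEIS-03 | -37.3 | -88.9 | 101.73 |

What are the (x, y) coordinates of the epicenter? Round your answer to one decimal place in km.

-11.5 km east, 9.5 km north

Circle about each station: (x + 55.9)² + (y − 65.5)² = 71.47²; (x − 105.1)² + (y + 29.7)² = 123.01²; (x + 37.3)² + (y + 88.9)² = 101.73².
Subtracting the SEIS-01 equation from the SEIS-02 and SEIS-03 equations removes the quadratic terms:
322.0 x − 190.4 y = -5510.46
37.2 x − 308.8 y = -3361.59
Solving the 2×2 system: x ≈ -11.5, y ≈ 9.5 km.
Check against SEIS-01 (with the unrounded x, y): √((x + 55.9)²+(y − 65.5)²) = 71.47 ≈ 71.47 km. ✓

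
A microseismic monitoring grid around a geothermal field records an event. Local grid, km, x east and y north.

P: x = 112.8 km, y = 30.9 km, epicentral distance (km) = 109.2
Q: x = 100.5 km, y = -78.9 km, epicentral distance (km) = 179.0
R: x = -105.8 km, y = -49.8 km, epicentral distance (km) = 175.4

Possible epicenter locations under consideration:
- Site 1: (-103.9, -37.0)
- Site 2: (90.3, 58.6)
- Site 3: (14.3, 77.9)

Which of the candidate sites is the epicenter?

Site 3

For each candidate, compare |candidate − station| to the reported distance:
Site 1: residuals P 117.9, Q 29.7, R 162.5 → max 162.5 km
Site 2: residuals P 73.5, Q 41.1, R 48.7 → max 73.5 km
Site 3: residuals P 0.1, Q 0.1, R 0.1 → max 0.1 km
Only Site 3 has all residuals ≈ 0.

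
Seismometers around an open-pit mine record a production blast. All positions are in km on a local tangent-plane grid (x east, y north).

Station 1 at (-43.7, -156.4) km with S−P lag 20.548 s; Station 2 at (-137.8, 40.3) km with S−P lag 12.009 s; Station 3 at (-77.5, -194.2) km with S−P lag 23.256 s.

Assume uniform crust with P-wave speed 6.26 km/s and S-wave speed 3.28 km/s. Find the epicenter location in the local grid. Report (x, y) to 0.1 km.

Distance from S−P lag: d = Δt · v_P v_S / (v_P − v_S) = Δt · (6.26·3.28)/(6.26−3.28) ≈ 6.8902·Δt.
So d_Station 1 = 141.58, d_Station 2 = 82.74, d_Station 3 = 160.24 km.
Circle about each station: (x + 43.7)² + (y + 156.4)² = 141.58²; (x + 137.8)² + (y − 40.3)² = 82.74²; (x + 77.5)² + (y + 194.2)² = 160.24².
Subtracting pairs of circle equations eliminates x²+y² and gives linear equations (the radical axes):
-188.2 x + 393.4 y = 7441.27
-67.6 x − 75.6 y = 11717.28
Solving the 2×2 system: x ≈ -126.7, y ≈ -41.7 km.
Check against Station 1 (with the unrounded x, y): √((x + 43.7)²+(y + 156.4)²) = 141.58 ≈ 141.58 km. ✓

x ≈ -126.7 km, y ≈ -41.7 km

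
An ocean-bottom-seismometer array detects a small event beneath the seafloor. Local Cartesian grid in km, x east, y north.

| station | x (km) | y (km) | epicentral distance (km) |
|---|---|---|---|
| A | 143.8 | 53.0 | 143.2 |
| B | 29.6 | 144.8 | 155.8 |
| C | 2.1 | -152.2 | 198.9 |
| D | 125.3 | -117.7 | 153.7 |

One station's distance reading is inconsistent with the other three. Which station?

C

Solve using three stations at a time. Using A, B, D (subtract circle equations pairwise → linear system) gives (x, y) ≈ (15.4, -10.3).
Distances from that point to each station vs reported:
  A: calculated 143.2 vs reported 143.2 → residual 0.0 km
  B: calculated 155.8 vs reported 155.8 → residual 0.0 km
  C: calculated 142.5 vs reported 198.9 → residual 56.4 km
  D: calculated 153.7 vs reported 153.7 → residual 0.0 km
A, B, D are mutually consistent (residuals ≈ 0); C is off by 56.4 km.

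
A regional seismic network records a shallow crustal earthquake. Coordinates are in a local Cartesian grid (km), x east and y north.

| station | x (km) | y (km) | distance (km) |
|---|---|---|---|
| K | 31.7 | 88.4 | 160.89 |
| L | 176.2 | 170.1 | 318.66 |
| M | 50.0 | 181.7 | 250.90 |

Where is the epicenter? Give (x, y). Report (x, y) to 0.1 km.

x ≈ -60.0 km, y ≈ -43.8 km

Circle about each station: (x − 31.7)² + (y − 88.4)² = 160.89²; (x − 176.2)² + (y − 170.1)² = 318.66²; (x − 50.0)² + (y − 181.7)² = 250.90².
Subtracting the K equation from the L and M equations removes the quadratic terms:
289.0 x + 163.4 y = -24497.60
36.6 x + 186.6 y = -10369.78
Solving the 2×2 system: x ≈ -60.0, y ≈ -43.8 km.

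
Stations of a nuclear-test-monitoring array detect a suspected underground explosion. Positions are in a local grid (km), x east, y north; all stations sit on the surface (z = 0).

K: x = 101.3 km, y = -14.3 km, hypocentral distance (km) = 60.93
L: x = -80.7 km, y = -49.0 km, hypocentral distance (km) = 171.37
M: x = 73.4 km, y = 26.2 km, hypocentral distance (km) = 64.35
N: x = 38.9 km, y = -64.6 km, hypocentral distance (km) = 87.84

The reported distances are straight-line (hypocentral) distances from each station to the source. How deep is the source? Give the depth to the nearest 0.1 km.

z ≈ 55.0 km

Each station gives a sphere (x−x_i)² + (y−y_i)² + z² = d_i² (stations at z=0).
Subtracting the K sphere from L and M: z² cancels, leaving linear equations in x and y:
-364.0 x − 69.4 y = -27207.90
-55.8 x + 81.0 y = -4820.64
Solving: x ≈ 76.099, y ≈ -7.090 km (keep extra digits for the depth step; rounded: 76.1, -7.1).
Then from the K sphere: z² = 60.93² − (x − 101.3)² − (y + 14.3)² with x = 76.099, y = -7.090, so z ≈ 55.004 ≈ 55.0 km.
Check against N (with the unrounded solution): distance 87.84 ≈ 87.84 km. ✓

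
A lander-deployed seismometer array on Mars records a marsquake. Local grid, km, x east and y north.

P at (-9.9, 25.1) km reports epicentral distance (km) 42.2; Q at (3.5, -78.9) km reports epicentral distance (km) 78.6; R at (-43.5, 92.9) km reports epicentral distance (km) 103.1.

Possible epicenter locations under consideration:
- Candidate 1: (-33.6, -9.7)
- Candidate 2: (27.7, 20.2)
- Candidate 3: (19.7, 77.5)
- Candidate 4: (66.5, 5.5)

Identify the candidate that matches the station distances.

Candidate 1

For each candidate, compare |candidate − station| to the reported distance:
Candidate 1: residuals P 0.1, Q 0.1, R 0.0 → max 0.1 km
Candidate 2: residuals P 4.3, Q 23.4, R 1.3 → max 23.4 km
Candidate 3: residuals P 18.0, Q 78.6, R 38.1 → max 78.6 km
Candidate 4: residuals P 36.7, Q 26.7, R 37.4 → max 37.4 km
Only Candidate 1 has all residuals ≈ 0.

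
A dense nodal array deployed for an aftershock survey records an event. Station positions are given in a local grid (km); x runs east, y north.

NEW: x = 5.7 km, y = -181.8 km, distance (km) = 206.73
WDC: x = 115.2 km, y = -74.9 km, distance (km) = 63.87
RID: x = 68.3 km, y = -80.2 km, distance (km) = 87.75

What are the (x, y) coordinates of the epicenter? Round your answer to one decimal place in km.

Circle about each station: (x − 5.7)² + (y + 181.8)² = 206.73²; (x − 115.2)² + (y + 74.9)² = 63.87²; (x − 68.3)² + (y + 80.2)² = 87.75².
Subtracting the NEW equation from the WDC and RID equations removes the quadratic terms:
219.0 x + 213.8 y = 24455.24
125.2 x + 203.2 y = 13050.43
Solving the 2×2 system: x ≈ 122.9, y ≈ -11.5 km.

(122.9, -11.5)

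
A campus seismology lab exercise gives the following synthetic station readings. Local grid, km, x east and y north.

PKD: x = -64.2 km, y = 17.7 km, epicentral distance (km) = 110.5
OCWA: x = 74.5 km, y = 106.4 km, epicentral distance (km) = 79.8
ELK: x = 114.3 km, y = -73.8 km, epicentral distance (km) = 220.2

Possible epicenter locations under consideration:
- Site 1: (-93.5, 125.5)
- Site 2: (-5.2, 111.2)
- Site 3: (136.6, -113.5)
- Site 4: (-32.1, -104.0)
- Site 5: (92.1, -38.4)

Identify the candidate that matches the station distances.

Site 2

For each candidate, compare |candidate − station| to the reported distance:
Site 1: residuals PKD 1.2, OCWA 89.3, ELK 67.7 → max 89.3 km
Site 2: residuals PKD 0.1, OCWA 0.0, ELK 0.0 → max 0.1 km
Site 3: residuals PKD 129.4, OCWA 148.7, ELK 174.7 → max 174.7 km
Site 4: residuals PKD 15.4, OCWA 156.1, ELK 70.7 → max 156.1 km
Site 5: residuals PKD 55.6, OCWA 66.1, ELK 178.4 → max 178.4 km
Only Site 2 has all residuals ≈ 0.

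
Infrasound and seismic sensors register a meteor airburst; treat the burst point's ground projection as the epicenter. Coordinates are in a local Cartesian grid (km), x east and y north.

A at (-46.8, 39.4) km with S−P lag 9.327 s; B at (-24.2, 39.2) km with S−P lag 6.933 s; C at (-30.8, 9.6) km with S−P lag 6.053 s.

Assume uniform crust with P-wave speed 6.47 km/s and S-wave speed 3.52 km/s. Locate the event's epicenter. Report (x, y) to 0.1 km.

Distance from S−P lag: d = Δt · v_P v_S / (v_P − v_S) = Δt · (6.47·3.52)/(6.47−3.52) ≈ 7.7201·Δt.
So d_A = 72.01, d_B = 53.52, d_C = 46.73 km.
Circle about each station: (x + 46.8)² + (y − 39.4)² = 72.01²; (x + 24.2)² + (y − 39.2)² = 53.52²; (x + 30.8)² + (y − 9.6)² = 46.73².
Subtracting the A equation from the B and C equations removes the quadratic terms:
45.2 x − 0.4 y = 700.73
32.0 x − 59.6 y = 299.95
Solving the 2×2 system: x ≈ 15.5, y ≈ 3.3 km.

x ≈ 15.5 km, y ≈ 3.3 km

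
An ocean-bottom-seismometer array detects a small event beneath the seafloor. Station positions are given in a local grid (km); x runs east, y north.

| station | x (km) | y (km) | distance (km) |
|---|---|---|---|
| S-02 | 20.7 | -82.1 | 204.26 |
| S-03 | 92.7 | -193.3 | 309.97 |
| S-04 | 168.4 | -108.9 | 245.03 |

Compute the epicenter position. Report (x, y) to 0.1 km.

70.9 km east, 115.9 km north

Circle about each station: (x − 20.7)² + (y + 82.1)² = 204.26²; (x − 92.7)² + (y + 193.3)² = 309.97²; (x − 168.4)² + (y + 108.9)² = 245.03².
Subtracting the S-02 equation from the S-03 and S-04 equations removes the quadratic terms:
144.0 x − 222.4 y = -15569.97
295.4 x − 53.6 y = 14731.32
Solving the 2×2 system: x ≈ 70.9, y ≈ 115.9 km.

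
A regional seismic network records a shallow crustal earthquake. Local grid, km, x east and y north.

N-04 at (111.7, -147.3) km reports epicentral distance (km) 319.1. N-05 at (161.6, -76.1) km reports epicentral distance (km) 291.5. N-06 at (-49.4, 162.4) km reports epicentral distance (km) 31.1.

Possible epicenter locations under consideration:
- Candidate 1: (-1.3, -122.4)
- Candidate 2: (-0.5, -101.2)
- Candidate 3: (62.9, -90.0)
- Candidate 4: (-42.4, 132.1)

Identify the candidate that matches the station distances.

For each candidate, compare |candidate − station| to the reported distance:
Candidate 1: residuals N-04 203.4, N-05 122.1, N-06 257.7 → max 257.7 km
Candidate 2: residuals N-04 197.8, N-05 127.5, N-06 237.0 → max 237.0 km
Candidate 3: residuals N-04 243.8, N-05 191.8, N-06 245.2 → max 245.2 km
Candidate 4: residuals N-04 0.0, N-05 0.0, N-06 0.0 → max 0.0 km
Only Candidate 4 has all residuals ≈ 0.

Candidate 4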